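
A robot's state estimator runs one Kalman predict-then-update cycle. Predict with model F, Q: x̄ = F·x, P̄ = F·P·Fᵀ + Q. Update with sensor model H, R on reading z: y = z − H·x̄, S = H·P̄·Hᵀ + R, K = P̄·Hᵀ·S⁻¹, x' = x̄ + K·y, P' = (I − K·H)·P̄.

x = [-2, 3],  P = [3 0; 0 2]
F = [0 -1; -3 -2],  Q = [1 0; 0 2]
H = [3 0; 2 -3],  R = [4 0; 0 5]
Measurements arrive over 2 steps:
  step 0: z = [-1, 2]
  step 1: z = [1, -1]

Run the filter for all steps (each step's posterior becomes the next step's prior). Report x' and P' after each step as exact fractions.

step 0: x̄ = F·x = [-3, 0]
step 0: P̄ = F·P·Fᵀ + Q = [3 4; 4 37]
step 0: y = z − H·x̄ = [8, 8]
step 0: S = H·P̄·Hᵀ + R = [31 -18; -18 302]
step 0: K = P̄·Hᵀ·S⁻¹ = [1305/4519 -12/4519; 885/4519 -2977/9038]
step 0: x' = x̄ + K·y = [-3213/4519, -4828/4519]
step 0: P' = (I − K·H)·P̄ = [1740/4519 1180/4519; 1180/4519 6535/9038]
step 1: x̄ = F·x = [4828/4519, 19295/4519]
step 1: P̄ = F·P·Fᵀ + Q = [15573/9038 10075/4519; 10075/4519 51928/4519]
step 1: y = z − H·x̄ = [-9965/4519, 43710/4519]
step 1: S = H·P̄·Hᵀ + R = [176309/9038 -43956/4519; -43956/4519 400193/4519]
step 1: K = P̄·Hᵀ·S⁻¹ = [3852297/14758435 -117216/14758435; 2714718/14758435 -4703774/14758435]
step 1: x' = x̄ + K·y = [1227797/2951687, 2306257/2951687]
step 1: P' = (I − K·H)·P̄ = [5136396/14758435 3619624/14758435; 3619624/14758435 10252706/14758435]

step 0: x' = [-3213/4519, -4828/4519], P' = [1740/4519 1180/4519; 1180/4519 6535/9038]
step 1: x' = [1227797/2951687, 2306257/2951687], P' = [5136396/14758435 3619624/14758435; 3619624/14758435 10252706/14758435]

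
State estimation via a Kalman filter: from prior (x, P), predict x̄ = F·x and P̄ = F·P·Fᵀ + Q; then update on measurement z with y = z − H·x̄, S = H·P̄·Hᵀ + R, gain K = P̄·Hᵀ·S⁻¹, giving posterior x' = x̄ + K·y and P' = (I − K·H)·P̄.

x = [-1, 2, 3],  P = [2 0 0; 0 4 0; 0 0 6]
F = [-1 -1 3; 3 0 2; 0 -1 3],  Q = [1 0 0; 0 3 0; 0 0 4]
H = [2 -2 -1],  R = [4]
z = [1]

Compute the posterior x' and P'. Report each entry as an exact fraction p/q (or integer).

x̄ = F·x = [8, 3, 7]
P̄ = F·P·Fᵀ + Q = [61 30 58; 30 45 36; 58 36 62]
y = z − H·x̄ = [-2]
S = H·P̄·Hᵀ + R = [162]
K = P̄·Hᵀ·S⁻¹ = [2/81; -11/27; -1/9]
x' = x̄ + K·y = [644/81, 103/27, 65/9]
P' = (I − K·H)·P̄ = [4933/81 854/27 526/9; 854/27 163/9 86/3; 526/9 86/3 60]

x' = [644/81, 103/27, 65/9]
P' = [4933/81 854/27 526/9; 854/27 163/9 86/3; 526/9 86/3 60]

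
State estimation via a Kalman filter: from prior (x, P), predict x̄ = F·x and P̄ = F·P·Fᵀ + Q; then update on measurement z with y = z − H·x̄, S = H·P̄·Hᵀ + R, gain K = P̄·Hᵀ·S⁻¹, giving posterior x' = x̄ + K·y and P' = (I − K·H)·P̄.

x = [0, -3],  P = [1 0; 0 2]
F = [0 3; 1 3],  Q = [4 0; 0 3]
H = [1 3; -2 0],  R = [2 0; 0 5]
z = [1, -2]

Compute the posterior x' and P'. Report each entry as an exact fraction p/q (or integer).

x̄ = F·x = [-9, -9]
P̄ = F·P·Fᵀ + Q = [22 18; 18 22]
y = z − H·x̄ = [37, -20]
S = H·P̄·Hᵀ + R = [330 -152; -152 93]
K = P̄·Hᵀ·S⁻¹ = [190/3793 -1484/3793; 1170/3793 444/3793]
x' = x̄ + K·y = [2573/3793, 273/3793]
P' = (I − K·H)·P̄ = [3710/3793 -1110/3793; -1110/3793 1150/3793]

x' = [2573/3793, 273/3793]
P' = [3710/3793 -1110/3793; -1110/3793 1150/3793]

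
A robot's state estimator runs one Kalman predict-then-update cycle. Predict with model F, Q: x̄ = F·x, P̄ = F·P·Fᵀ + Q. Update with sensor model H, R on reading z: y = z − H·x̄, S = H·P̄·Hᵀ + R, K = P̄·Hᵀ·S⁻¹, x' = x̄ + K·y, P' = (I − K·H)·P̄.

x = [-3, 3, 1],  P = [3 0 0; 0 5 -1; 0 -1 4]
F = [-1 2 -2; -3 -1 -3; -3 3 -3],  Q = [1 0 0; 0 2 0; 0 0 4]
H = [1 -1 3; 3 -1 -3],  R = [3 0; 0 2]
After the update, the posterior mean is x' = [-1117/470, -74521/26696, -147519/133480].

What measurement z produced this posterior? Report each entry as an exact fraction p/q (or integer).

x̄ = F·x = [7, 3, 15]
P̄ = F·P·Fᵀ + Q = [48 27 75; 27 64 54; 75 54 130]
S = H·P̄·Hᵀ + R = [1357 -620; -620 480]
K = P̄·Hᵀ·S⁻¹ = [9/47 21/940; -1495/13348 -23853/53392; 3075/13348 -42363/266960]
x' − x̄ = [-4407/470, -154609/26696, -2149719/133480] = K·y
y = (KᵀK)⁻¹·Kᵀ·(x' − x̄) = [-52, 26]
z = y + H·x̄ = [-52, 26] + [49, -27] = [-3, -1]

z = [-3, -1]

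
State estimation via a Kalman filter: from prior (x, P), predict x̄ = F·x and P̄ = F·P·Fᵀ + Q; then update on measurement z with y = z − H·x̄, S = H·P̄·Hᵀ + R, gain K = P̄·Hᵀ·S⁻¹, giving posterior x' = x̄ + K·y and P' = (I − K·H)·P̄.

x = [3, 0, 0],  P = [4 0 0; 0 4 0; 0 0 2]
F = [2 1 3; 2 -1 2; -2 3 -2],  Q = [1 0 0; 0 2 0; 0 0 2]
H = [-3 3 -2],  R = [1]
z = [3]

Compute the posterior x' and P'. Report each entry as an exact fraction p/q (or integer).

x' = [1395/226, 543/113, -402/113]
P' = [26273/678 2907/113 -6620/339; 2907/113 2040/113 -1308/113; -6620/339 -1308/113 4090/339]

x̄ = F·x = [6, 6, -6]
P̄ = F·P·Fᵀ + Q = [39 24 -16; 24 30 -36; -16 -36 62]
y = z − H·x̄ = [-9]
S = H·P̄·Hᵀ + R = [678]
K = P̄·Hᵀ·S⁻¹ = [-13/678; 15/113; -92/339]
x' = x̄ + K·y = [1395/226, 543/113, -402/113]
P' = (I − K·H)·P̄ = [26273/678 2907/113 -6620/339; 2907/113 2040/113 -1308/113; -6620/339 -1308/113 4090/339]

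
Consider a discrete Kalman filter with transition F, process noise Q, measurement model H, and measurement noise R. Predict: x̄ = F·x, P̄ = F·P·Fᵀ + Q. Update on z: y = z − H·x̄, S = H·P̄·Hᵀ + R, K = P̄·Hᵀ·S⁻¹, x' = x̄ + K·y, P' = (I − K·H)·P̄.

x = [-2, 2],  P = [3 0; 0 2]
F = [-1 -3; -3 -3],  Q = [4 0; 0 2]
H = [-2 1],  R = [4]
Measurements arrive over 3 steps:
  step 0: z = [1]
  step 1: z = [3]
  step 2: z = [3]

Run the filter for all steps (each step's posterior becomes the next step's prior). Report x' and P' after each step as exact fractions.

step 0: x' = [-11/43, 49/43], P' = [546/43 1000/43; 1000/43 1972/43]
step 1: x' = [-15021/6620, -2531/1655], P' = [93417/3310 84644/1655; 84644/1655 158276/1655]
step 2: x' = [-1086984/1999477, 3754041/1999477], P' = [60704682/1999477 110281240/1999477; 110281240/1999477 206251180/1999477]

step 0: x̄ = F·x = [-4, 0]
step 0: P̄ = F·P·Fᵀ + Q = [25 27; 27 47]
step 0: y = z − H·x̄ = [-7]
step 0: S = H·P̄·Hᵀ + R = [43]
step 0: K = P̄·Hᵀ·S⁻¹ = [-23/43; -7/43]
step 0: x' = x̄ + K·y = [-11/43, 49/43]
step 0: P' = (I − K·H)·P̄ = [546/43 1000/43; 1000/43 1972/43]
step 1: x̄ = F·x = [-136/43, -114/43]
step 1: P̄ = F·P·Fᵀ + Q = [24466/43 31386/43; 31386/43 40748/43]
step 1: y = z − H·x̄ = [-29/43]
step 1: S = H·P̄·Hᵀ + R = [13240/43]
step 1: K = P̄·Hᵀ·S⁻¹ = [-8773/6620; -2753/1655]
step 1: x' = x̄ + K·y = [-15021/6620, -2531/1655]
step 1: P' = (I − K·H)·P̄ = [93417/3310 84644/1655; 84644/1655 158276/1655]
step 2: x̄ = F·x = [45393/6620, 15087/1324]
step 2: P̄ = F·P·Fᵀ + Q = [3971353/3310 1032135/662; 1032135/662 1348705/662]
step 2: y = z − H·x̄ = [35211/6620]
step 2: S = H·P̄·Hᵀ + R = [1999477/3310]
step 2: K = P̄·Hᵀ·S⁻¹ = [-2782031/1999477; -3577825/1999477]
step 2: x' = x̄ + K·y = [-1086984/1999477, 3754041/1999477]
step 2: P' = (I − K·H)·P̄ = [60704682/1999477 110281240/1999477; 110281240/1999477 206251180/1999477]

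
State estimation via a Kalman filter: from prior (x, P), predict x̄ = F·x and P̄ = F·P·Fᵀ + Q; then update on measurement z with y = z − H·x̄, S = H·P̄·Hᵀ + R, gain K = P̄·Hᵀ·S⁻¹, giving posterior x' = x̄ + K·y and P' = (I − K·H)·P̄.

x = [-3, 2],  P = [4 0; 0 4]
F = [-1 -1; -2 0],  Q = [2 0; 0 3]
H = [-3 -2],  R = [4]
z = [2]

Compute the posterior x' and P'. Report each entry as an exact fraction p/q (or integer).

x̄ = F·x = [1, 6]
P̄ = F·P·Fᵀ + Q = [10 8; 8 19]
y = z − H·x̄ = [17]
S = H·P̄·Hᵀ + R = [266]
K = P̄·Hᵀ·S⁻¹ = [-23/133; -31/133]
x' = x̄ + K·y = [-258/133, 271/133]
P' = (I − K·H)·P̄ = [272/133 -362/133; -362/133 605/133]

x' = [-258/133, 271/133]
P' = [272/133 -362/133; -362/133 605/133]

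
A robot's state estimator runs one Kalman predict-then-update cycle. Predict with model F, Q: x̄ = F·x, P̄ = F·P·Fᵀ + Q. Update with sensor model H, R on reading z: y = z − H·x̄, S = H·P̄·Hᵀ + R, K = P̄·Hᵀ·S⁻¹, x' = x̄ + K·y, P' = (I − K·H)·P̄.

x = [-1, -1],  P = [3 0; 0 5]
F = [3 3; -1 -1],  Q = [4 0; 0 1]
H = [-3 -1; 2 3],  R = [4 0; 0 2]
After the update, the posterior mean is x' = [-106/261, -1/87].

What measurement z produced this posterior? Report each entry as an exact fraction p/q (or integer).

x̄ = F·x = [-6, 2]
P̄ = F·P·Fᵀ + Q = [76 -24; -24 9]
S = H·P̄·Hᵀ + R = [553 -219; -219 99]
K = P̄·Hᵀ·S⁻¹ = [-446/1131 -218/3393; 7/29 28/87]
x' − x̄ = [1460/261, -175/87] = K·y
y = (KᵀK)⁻¹·Kᵀ·(x' − x̄) = [-15, 5]
z = y + H·x̄ = [-15, 5] + [16, -6] = [1, -1]

z = [1, -1]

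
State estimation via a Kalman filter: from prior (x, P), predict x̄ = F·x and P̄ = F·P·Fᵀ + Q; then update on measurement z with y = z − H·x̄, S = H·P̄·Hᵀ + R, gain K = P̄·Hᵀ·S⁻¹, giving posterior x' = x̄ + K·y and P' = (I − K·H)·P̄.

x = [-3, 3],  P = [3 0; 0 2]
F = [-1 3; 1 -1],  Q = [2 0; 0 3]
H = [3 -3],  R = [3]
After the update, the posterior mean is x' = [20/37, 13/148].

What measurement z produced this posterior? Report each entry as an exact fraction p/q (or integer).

x̄ = F·x = [12, -6]
P̄ = F·P·Fᵀ + Q = [23 -9; -9 8]
S = H·P̄·Hᵀ + R = [444]
K = P̄·Hᵀ·S⁻¹ = [8/37; -17/148]
x' − x̄ = [-424/37, 901/148] = K·y
y = (KᵀK)⁻¹·Kᵀ·(x' − x̄) = [-53]
z = y + H·x̄ = [-53] + [54] = [1]

z = [1]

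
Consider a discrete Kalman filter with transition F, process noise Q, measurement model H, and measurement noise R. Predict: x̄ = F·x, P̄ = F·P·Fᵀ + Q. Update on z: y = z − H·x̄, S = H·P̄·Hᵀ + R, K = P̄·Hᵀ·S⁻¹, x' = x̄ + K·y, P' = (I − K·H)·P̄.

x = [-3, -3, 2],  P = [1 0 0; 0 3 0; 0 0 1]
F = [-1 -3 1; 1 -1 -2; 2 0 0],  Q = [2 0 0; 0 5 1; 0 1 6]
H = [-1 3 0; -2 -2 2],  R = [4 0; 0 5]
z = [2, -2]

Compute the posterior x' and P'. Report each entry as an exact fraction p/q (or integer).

x' = [7/32, 487/1248, -301/416]
P' = [1215/256 1051/768 1367/256; 1051/768 24379/29952 6397/3328; 1367/256 6397/3328 24803/3328]

x̄ = F·x = [14, -4, -6]
P̄ = F·P·Fᵀ + Q = [31 6 -2; 6 13 3; -2 3 10]
y = z − H·x̄ = [28, 30]
S = H·P̄·Hᵀ + R = [116 -18; -18 261]
K = P̄·Hᵀ·S⁻¹ = [-41/256 -119/384; 893/3328 -1559/14976; 355/3328 127/1664]
x' = x̄ + K·y = [7/32, 487/1248, -301/416]
P' = (I − K·H)·P̄ = [1215/256 1051/768 1367/256; 1051/768 24379/29952 6397/3328; 1367/256 6397/3328 24803/3328]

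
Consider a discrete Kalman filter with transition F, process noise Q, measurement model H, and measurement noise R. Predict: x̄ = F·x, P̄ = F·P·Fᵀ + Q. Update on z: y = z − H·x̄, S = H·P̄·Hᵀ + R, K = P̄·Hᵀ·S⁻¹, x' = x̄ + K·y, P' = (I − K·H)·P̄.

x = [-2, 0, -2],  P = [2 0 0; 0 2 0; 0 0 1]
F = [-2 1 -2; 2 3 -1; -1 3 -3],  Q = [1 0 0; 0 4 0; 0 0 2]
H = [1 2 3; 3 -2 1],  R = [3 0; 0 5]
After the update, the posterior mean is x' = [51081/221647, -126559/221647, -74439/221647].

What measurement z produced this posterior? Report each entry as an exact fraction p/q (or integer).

x̄ = F·x = [8, -2, 8]
P̄ = F·P·Fᵀ + Q = [15 0 16; 0 31 17; 16 17 31]
S = H·P̄·Hᵀ + R = [721 106; 106 323]
K = P̄·Hᵀ·S⁻¹ = [13883/221647 37303/221647; 41269/221647 -44423/221647; 41419/221647 17287/221647]
x' − x̄ = [-1722095/221647, 316735/221647, -1847615/221647] = K·y
y = (KᵀK)⁻¹·Kᵀ·(x' − x̄) = [-30, -35]
z = y + H·x̄ = [-30, -35] + [28, 36] = [-2, 1]

z = [-2, 1]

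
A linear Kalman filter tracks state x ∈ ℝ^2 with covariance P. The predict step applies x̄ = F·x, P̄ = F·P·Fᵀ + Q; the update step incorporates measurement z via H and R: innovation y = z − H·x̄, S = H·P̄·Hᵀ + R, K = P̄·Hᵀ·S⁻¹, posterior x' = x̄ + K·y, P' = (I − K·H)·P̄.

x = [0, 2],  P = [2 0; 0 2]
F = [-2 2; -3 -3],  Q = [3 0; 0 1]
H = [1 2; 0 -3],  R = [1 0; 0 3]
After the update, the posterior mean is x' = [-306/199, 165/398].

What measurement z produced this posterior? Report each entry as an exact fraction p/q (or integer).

z = [-1, -2]

x̄ = F·x = [4, -6]
P̄ = F·P·Fᵀ + Q = [19 0; 0 37]
S = H·P̄·Hᵀ + R = [168 -222; -222 336]
K = P̄·Hᵀ·S⁻¹ = [532/597 703/1194; 37/1194 -185/597]
x' − x̄ = [-1102/199, 2553/398] = K·y
y = (KᵀK)⁻¹·Kᵀ·(x' − x̄) = [7, -20]
z = y + H·x̄ = [7, -20] + [-8, 18] = [-1, -2]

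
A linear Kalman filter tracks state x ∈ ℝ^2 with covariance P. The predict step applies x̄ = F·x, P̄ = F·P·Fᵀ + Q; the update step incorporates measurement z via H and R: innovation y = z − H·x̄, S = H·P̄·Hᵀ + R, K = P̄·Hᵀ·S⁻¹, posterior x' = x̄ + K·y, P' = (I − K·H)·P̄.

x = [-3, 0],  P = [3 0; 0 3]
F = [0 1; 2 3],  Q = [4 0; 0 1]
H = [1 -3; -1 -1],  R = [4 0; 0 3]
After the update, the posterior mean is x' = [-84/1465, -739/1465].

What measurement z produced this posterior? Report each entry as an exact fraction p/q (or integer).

x̄ = F·x = [0, -6]
P̄ = F·P·Fᵀ + Q = [7 9; 9 40]
S = H·P̄·Hᵀ + R = [317 131; 131 68]
K = P̄·Hᵀ·S⁻¹ = [736/4395 -2452/4395; -1129/4395 -992/4395]
x' − x̄ = [-84/1465, 8051/1465] = K·y
y = (KᵀK)⁻¹·Kᵀ·(x' − x̄) = [-17, -5]
z = y + H·x̄ = [-17, -5] + [18, 6] = [1, 1]

z = [1, 1]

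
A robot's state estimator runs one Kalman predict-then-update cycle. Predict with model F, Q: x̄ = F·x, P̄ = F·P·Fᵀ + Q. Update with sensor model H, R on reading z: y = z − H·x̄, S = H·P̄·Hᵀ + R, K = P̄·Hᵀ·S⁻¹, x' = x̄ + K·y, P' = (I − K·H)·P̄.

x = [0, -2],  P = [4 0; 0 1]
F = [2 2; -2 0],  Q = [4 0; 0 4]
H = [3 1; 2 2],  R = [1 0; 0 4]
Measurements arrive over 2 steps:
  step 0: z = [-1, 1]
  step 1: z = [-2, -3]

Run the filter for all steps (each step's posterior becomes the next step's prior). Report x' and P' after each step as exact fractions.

step 0: x' = [-632/1049, 830/1049], P' = [472/1049 -912/1049; -912/1049 2260/1049]
step 1: x' = [-141642/275369, -158494/275369], P' = [92724/275369 -168032/275369; -168032/275369 430564/275369]

step 0: x̄ = F·x = [-4, 0]
step 0: P̄ = F·P·Fᵀ + Q = [24 -16; -16 20]
step 0: y = z − H·x̄ = [11, 9]
step 0: S = H·P̄·Hᵀ + R = [141 56; 56 52]
step 0: K = P̄·Hᵀ·S⁻¹ = [504/1049 -220/1049; -476/1049 674/1049]
step 0: x' = x̄ + K·y = [-632/1049, 830/1049]
step 0: P' = (I − K·H)·P̄ = [472/1049 -912/1049; -912/1049 2260/1049]
step 1: x̄ = F·x = [396/1049, 1264/1049]
step 1: P̄ = F·P·Fᵀ + Q = [7828/1049 1760/1049; 1760/1049 6084/1049]
step 1: y = z − H·x̄ = [-4550/1049, -6467/1049]
step 1: S = H·P̄·Hᵀ + R = [88145/1049 73216/1049; 73216/1049 73924/1049]
step 1: K = P̄·Hᵀ·S⁻¹ = [110140/275369 -37654/275369; -73532/275369 131266/275369]
step 1: x' = x̄ + K·y = [-141642/275369, -158494/275369]
step 1: P' = (I − K·H)·P̄ = [92724/275369 -168032/275369; -168032/275369 430564/275369]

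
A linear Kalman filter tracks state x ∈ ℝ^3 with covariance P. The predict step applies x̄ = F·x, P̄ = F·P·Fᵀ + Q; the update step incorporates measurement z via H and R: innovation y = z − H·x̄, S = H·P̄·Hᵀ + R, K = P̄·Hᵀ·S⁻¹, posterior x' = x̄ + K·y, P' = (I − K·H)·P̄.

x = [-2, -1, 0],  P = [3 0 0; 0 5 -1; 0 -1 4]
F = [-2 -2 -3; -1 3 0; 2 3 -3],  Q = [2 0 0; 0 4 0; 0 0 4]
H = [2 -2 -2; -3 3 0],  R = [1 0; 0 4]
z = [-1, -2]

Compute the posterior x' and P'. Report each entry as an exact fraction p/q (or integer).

x̄ = F·x = [6, -1, -7]
P̄ = F·P·Fᵀ + Q = [58 -15 -3; -15 52 48; -3 48 115]
y = z − H·x̄ = [-29, 19]
S = H·P̄·Hᵀ + R = [1429 -1146; -1146 1264]
K = P̄·Hᵀ·S⁻¹ = [-29423/246470 -138759/492940; -30187/246470 23649/492940; -24431/49294 -32367/98588]
x' = x̄ + K·y = [289679/70420, 243891/70420, 15987/14084]
P' = (I − K·H)·P̄ = [7146891/492940 6961879/492940 42887/98588; 6961879/492940 6993411/492940 -269/98588; 42887/98588 -269/98588 67587/98588]

x' = [289679/70420, 243891/70420, 15987/14084]
P' = [7146891/492940 6961879/492940 42887/98588; 6961879/492940 6993411/492940 -269/98588; 42887/98588 -269/98588 67587/98588]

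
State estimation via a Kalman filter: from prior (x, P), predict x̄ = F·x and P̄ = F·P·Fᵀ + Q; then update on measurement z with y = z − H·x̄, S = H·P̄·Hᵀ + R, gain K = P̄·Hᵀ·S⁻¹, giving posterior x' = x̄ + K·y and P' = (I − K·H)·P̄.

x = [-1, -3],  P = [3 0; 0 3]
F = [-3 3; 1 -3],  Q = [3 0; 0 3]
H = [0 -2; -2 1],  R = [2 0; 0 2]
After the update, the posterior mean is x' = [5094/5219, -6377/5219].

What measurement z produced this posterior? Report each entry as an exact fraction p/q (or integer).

z = [3, -3]

x̄ = F·x = [-6, 8]
P̄ = F·P·Fᵀ + Q = [57 -36; -36 33]
S = H·P̄·Hᵀ + R = [134 -210; -210 407]
K = P̄·Hᵀ·S⁻¹ = [-1098/5219 -2490/5219; -2406/5219 105/5219]
x' − x̄ = [36408/5219, -48129/5219] = K·y
y = (KᵀK)⁻¹·Kᵀ·(x' − x̄) = [19, -23]
z = y + H·x̄ = [19, -23] + [-16, 20] = [3, -3]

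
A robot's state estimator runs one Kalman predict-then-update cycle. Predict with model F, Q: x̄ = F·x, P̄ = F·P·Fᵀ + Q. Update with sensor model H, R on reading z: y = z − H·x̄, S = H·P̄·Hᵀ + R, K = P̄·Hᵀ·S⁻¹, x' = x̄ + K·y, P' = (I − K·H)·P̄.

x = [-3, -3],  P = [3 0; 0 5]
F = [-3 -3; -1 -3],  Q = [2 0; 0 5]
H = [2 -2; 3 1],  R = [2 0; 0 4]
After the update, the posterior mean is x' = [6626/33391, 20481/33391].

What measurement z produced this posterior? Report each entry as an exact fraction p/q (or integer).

z = [-1, 1]

x̄ = F·x = [18, 12]
P̄ = F·P·Fᵀ + Q = [74 54; 54 53]
S = H·P̄·Hᵀ + R = [78 122; 122 1047]
K = P̄·Hᵀ·S⁻¹ = [4104/33391 8324/33391; -12068/33391 8263/33391]
x' − x̄ = [-594412/33391, -380211/33391] = K·y
y = (KᵀK)⁻¹·Kᵀ·(x' − x̄) = [-13, -65]
z = y + H·x̄ = [-13, -65] + [12, 66] = [-1, 1]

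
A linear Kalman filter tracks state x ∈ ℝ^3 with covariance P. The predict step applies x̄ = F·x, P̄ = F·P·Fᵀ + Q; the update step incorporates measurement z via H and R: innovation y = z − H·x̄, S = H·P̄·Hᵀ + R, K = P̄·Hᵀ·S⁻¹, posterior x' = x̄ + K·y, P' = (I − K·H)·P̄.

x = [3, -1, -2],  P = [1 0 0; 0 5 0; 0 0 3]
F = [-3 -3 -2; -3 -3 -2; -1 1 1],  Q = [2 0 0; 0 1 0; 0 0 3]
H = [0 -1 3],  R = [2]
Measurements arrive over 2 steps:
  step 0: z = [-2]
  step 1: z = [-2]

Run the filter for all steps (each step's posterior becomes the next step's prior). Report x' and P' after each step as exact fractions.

step 0: x' = [-150/19, -2264/285, -318/95], P' = [332/19 286/19 90/19; 286/19 4454/285 468/95; 90/19 468/95 168/95]
step 1: x' = [11866/4921, 34610/14763, 4/57], P' = [252866/4921 238939/4921 297/19; 238939/4921 4315855/88578 5365/342; 297/19 5365/342 1801/342]

step 0: x̄ = F·x = [-2, -2, -6]
step 0: P̄ = F·P·Fᵀ + Q = [68 66 -18; 66 67 -18; -18 -18 12]
step 0: y = z − H·x̄ = [14]
step 0: S = H·P̄·Hᵀ + R = [285]
step 0: K = P̄·Hᵀ·S⁻¹ = [-8/19; -121/285; 18/95]
step 0: x' = x̄ + K·y = [-150/19, -2264/285, -318/95]
step 0: P' = (I − K·H)·P̄ = [332/19 286/19 90/19; 286/19 4454/285 468/95; 90/19 468/95 168/95]
step 1: x̄ = F·x = [1030/19, 1030/19, -968/285]
step 1: P̄ = F·P·Fᵀ + Q = [13184/19 13146/19 -520/19; 13146/19 13165/19 -520/19; -520/19 -520/19 2321/285]
step 1: y = z − H·x̄ = [312/5]
step 1: S = H·P̄·Hᵀ + R = [4662/5]
step 1: K = P̄·Hᵀ·S⁻¹ = [-215/259; -3875/4662; 1/18]
step 1: x' = x̄ + K·y = [11866/4921, 34610/14763, 4/57]
step 1: P' = (I − K·H)·P̄ = [252866/4921 238939/4921 297/19; 238939/4921 4315855/88578 5365/342; 297/19 5365/342 1801/342]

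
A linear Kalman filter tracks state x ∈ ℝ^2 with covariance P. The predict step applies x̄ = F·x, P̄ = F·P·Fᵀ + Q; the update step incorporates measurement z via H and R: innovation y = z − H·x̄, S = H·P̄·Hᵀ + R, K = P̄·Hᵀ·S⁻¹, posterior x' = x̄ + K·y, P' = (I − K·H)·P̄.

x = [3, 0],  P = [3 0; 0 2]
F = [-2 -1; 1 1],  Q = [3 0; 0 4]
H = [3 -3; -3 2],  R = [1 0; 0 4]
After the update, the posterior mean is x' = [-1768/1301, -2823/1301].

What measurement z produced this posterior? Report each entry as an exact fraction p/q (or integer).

z = [3, 2]

x̄ = F·x = [-6, 3]
P̄ = F·P·Fᵀ + Q = [17 -8; -8 9]
S = H·P̄·Hᵀ + R = [379 -327; -327 289]
K = P̄·Hᵀ·S⁻¹ = [-117/1301 -434/1301; -1005/2602 -759/2602]
x' − x̄ = [6038/1301, -6726/1301] = K·y
y = (KᵀK)⁻¹·Kᵀ·(x' − x̄) = [30, -22]
z = y + H·x̄ = [30, -22] + [-27, 24] = [3, 2]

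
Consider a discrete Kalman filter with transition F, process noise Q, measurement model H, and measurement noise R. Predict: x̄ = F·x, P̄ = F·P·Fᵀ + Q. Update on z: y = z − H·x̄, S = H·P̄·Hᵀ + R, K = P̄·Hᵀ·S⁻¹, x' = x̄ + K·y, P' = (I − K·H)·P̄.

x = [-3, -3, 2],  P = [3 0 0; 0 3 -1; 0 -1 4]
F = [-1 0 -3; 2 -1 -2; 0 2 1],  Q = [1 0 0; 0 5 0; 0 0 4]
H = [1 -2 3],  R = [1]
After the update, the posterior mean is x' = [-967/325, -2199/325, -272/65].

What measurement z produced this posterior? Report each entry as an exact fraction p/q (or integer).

x̄ = F·x = [-3, -7, -4]
P̄ = F·P·Fᵀ + Q = [40 15 -6; 15 32 -9; -6 -9 16]
S = H·P̄·Hᵀ + R = [325]
K = P̄·Hᵀ·S⁻¹ = [-8/325; -76/325; 12/65]
x' − x̄ = [8/325, 76/325, -12/65] = K·y
y = (KᵀK)⁻¹·Kᵀ·(x' − x̄) = [-1]
z = y + H·x̄ = [-1] + [-1] = [-2]

z = [-2]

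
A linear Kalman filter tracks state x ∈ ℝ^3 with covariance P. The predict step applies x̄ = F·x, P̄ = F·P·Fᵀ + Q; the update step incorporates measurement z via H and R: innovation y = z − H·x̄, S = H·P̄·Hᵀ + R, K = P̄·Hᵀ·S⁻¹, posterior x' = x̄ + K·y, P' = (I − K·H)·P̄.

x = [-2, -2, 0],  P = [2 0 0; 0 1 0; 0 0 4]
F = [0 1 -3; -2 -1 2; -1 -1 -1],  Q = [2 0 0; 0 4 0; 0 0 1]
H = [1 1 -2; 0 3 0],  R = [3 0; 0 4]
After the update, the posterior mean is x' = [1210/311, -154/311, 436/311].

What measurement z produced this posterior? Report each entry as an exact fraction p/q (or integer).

z = [2, -2]

x̄ = F·x = [-2, 6, 4]
P̄ = F·P·Fᵀ + Q = [39 -25 11; -25 29 -3; 11 -3 8]
S = H·P̄·Hᵀ + R = [21 30; 30 265]
K = P̄·Hᵀ·S⁻¹ = [26/933 -89/311; 8/933 509/1555; -370/933 17/1555]
x' − x̄ = [1832/311, -2020/311, -808/311] = K·y
y = (KᵀK)⁻¹·Kᵀ·(x' − x̄) = [6, -20]
z = y + H·x̄ = [6, -20] + [-4, 18] = [2, -2]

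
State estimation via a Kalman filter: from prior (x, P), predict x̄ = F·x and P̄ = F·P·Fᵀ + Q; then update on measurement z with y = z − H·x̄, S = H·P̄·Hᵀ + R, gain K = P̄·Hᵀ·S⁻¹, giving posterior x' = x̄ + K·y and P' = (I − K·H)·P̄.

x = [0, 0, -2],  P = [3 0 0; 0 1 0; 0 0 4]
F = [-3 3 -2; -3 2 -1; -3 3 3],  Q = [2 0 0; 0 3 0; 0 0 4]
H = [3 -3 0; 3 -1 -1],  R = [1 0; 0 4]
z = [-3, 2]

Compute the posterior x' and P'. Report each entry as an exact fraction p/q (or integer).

x̄ = F·x = [4, 2, -6]
P̄ = F·P·Fᵀ + Q = [54 41 12; 41 38 21; 12 21 76]
y = z − H·x̄ = [-9, -14]
S = H·P̄·Hᵀ + R = [91 135; 135 328]
K = P̄·Hᵀ·S⁻¹ = [-1923/11623 4654/11623; -5688/11623 4609/11623; -621/11623 -1906/11623]
x' = x̄ + K·y = [-23/197, 168/197, -635/197]
P' = (I − K·H)·P̄ = [195353/11623 195994/11623 371449/11623; 195994/11623 197890/11623 371656/11623; 371449/11623 371656/11623 750315/11623]

x' = [-23/197, 168/197, -635/197]
P' = [195353/11623 195994/11623 371449/11623; 195994/11623 197890/11623 371656/11623; 371449/11623 371656/11623 750315/11623]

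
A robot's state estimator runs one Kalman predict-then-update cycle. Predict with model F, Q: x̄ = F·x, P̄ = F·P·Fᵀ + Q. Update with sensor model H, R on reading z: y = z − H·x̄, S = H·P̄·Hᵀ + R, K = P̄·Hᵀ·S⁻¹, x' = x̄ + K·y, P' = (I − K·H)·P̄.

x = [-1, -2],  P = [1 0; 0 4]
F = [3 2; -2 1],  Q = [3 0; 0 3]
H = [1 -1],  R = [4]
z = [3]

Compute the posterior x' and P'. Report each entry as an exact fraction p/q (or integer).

x' = [-1/3, -30/13]
P' = [32/3 8; 8 116/13]

x̄ = F·x = [-7, 0]
P̄ = F·P·Fᵀ + Q = [28 2; 2 11]
y = z − H·x̄ = [10]
S = H·P̄·Hᵀ + R = [39]
K = P̄·Hᵀ·S⁻¹ = [2/3; -3/13]
x' = x̄ + K·y = [-1/3, -30/13]
P' = (I − K·H)·P̄ = [32/3 8; 8 116/13]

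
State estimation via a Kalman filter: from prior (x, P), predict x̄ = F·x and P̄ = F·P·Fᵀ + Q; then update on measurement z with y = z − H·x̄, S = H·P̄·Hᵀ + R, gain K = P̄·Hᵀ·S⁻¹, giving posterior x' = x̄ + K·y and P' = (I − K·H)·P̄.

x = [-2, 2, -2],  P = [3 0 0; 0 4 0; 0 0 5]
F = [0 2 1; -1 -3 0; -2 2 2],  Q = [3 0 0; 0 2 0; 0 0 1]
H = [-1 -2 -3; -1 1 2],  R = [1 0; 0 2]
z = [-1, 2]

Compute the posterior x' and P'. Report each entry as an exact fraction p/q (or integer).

x̄ = F·x = [2, -4, 4]
P̄ = F·P·Fᵀ + Q = [24 -24 26; -24 41 -18; 26 -18 49]
y = z − H·x̄ = [5, 0]
S = H·P̄·Hᵀ + R = [474 -224; -224 135]
K = P̄·Hᵀ·S⁻¹ = [-3197/6907 -5100/6907; 2978/6907 6425/6907; -6399/13814 -2546/6907]
x' = x̄ + K·y = [-2171/6907, -12738/6907, 23261/13814]
P' = (I − K·H)·P̄ = [13530/6907 -30656/6907 16993/6907; -30656/6907 108774/6907 -63290/6907; 16993/6907 -63290/6907 75191/13814]

x' = [-2171/6907, -12738/6907, 23261/13814]
P' = [13530/6907 -30656/6907 16993/6907; -30656/6907 108774/6907 -63290/6907; 16993/6907 -63290/6907 75191/13814]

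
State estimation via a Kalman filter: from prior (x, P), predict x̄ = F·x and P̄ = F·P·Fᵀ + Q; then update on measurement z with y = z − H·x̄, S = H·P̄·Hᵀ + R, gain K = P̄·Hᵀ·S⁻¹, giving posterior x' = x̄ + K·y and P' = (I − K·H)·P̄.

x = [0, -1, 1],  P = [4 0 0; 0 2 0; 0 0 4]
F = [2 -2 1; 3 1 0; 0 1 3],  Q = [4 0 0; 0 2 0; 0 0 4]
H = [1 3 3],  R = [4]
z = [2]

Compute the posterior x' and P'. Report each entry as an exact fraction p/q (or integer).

x̄ = F·x = [3, -1, 2]
P̄ = F·P·Fᵀ + Q = [32 20 8; 20 40 2; 8 2 42]
y = z − H·x̄ = [-4]
S = H·P̄·Hᵀ + R = [978]
K = P̄·Hᵀ·S⁻¹ = [58/489; 73/489; 70/489]
x' = x̄ + K·y = [1235/489, -781/489, 698/489]
P' = (I − K·H)·P̄ = [8920/489 1312/489 -4208/489; 1312/489 8902/489 -9242/489; -4208/489 -9242/489 10738/489]

x' = [1235/489, -781/489, 698/489]
P' = [8920/489 1312/489 -4208/489; 1312/489 8902/489 -9242/489; -4208/489 -9242/489 10738/489]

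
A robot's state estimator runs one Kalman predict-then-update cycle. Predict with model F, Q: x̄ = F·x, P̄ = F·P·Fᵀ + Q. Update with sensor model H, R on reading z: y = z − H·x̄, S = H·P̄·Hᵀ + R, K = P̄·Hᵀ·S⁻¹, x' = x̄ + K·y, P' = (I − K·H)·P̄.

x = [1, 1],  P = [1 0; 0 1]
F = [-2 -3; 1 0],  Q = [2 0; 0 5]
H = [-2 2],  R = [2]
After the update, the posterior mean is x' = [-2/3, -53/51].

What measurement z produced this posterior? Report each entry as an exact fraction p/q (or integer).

x̄ = F·x = [-5, 1]
P̄ = F·P·Fᵀ + Q = [15 -2; -2 6]
S = H·P̄·Hᵀ + R = [102]
K = P̄·Hᵀ·S⁻¹ = [-1/3; 8/51]
x' − x̄ = [13/3, -104/51] = K·y
y = (KᵀK)⁻¹·Kᵀ·(x' − x̄) = [-13]
z = y + H·x̄ = [-13] + [12] = [-1]

z = [-1]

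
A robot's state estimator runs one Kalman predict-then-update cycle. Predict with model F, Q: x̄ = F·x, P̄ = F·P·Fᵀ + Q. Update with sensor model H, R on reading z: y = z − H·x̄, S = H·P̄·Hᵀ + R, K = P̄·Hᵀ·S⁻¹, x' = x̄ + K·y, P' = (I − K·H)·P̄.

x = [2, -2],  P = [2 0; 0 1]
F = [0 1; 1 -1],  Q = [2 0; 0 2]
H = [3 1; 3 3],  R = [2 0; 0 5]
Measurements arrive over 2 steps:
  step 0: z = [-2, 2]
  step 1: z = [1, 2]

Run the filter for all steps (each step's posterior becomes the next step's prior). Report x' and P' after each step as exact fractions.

step 0: x̄ = F·x = [-2, 4]
step 0: P̄ = F·P·Fᵀ + Q = [3 -1; -1 5]
step 0: y = z − H·x̄ = [0, -4]
step 0: S = H·P̄·Hᵀ + R = [28 30; 30 59]
step 0: K = P̄·Hᵀ·S⁻¹ = [73/188 -9/94; -121/376 69/188]
step 0: x' = x̄ + K·y = [-76/47, 119/47]
step 0: P' = (I − K·H)·P̄ = [22/47 -59/94; -59/94 233/188]
step 1: x̄ = F·x = [119/47, -195/47]
step 1: P̄ = F·P·Fᵀ + Q = [609/188 -351/188; -351/188 933/188]
step 1: y = z − H·x̄ = [-115/47, 322/47]
step 1: S = H·P̄·Hᵀ + R = [1171/47 1017/47; 1017/47 2125/47]
step 1: K = P̄·Hᵀ·S⁻¹ = [24993/61876 -6327/61876; -21603/61876 23049/61876]
step 1: x' = x̄ + K·y = [52165/61876, -45951/61876]
step 1: P' = (I − K·H)·P̄ = [60531/123752 -81621/123752; -81621/123752 158451/123752]

step 0: x' = [-76/47, 119/47], P' = [22/47 -59/94; -59/94 233/188]
step 1: x' = [52165/61876, -45951/61876], P' = [60531/123752 -81621/123752; -81621/123752 158451/123752]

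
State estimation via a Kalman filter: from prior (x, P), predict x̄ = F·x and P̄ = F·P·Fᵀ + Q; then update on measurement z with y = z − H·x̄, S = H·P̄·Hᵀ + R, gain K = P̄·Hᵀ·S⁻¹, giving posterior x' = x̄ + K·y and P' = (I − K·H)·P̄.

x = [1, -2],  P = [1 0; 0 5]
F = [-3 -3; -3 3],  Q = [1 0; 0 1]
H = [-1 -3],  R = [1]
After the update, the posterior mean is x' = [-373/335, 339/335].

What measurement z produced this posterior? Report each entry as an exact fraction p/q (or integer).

z = [-2]

x̄ = F·x = [3, -9]
P̄ = F·P·Fᵀ + Q = [55 -36; -36 55]
S = H·P̄·Hᵀ + R = [335]
K = P̄·Hᵀ·S⁻¹ = [53/335; -129/335]
x' − x̄ = [-1378/335, 3354/335] = K·y
y = (KᵀK)⁻¹·Kᵀ·(x' − x̄) = [-26]
z = y + H·x̄ = [-26] + [24] = [-2]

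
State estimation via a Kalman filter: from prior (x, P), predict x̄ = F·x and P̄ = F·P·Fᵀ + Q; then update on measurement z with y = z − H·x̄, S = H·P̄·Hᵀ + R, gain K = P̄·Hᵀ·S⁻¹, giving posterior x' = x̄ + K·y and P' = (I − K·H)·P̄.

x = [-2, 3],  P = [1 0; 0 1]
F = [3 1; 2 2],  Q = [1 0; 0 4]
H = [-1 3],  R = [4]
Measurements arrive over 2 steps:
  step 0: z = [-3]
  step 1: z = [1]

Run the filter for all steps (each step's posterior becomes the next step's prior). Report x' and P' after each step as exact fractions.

step 0: x' = [-127/25, -62/25], P' = [656/75 236/75; 236/75 116/75]
step 1: x' = [-30737/18959, -6790/18959], P' = [384392/18959 142340/18959; 142340/18959 60476/18959]

step 0: x̄ = F·x = [-3, 2]
step 0: P̄ = F·P·Fᵀ + Q = [11 8; 8 12]
step 0: y = z − H·x̄ = [-12]
step 0: S = H·P̄·Hᵀ + R = [75]
step 0: K = P̄·Hᵀ·S⁻¹ = [13/75; 28/75]
step 0: x' = x̄ + K·y = [-127/25, -62/25]
step 0: P' = (I − K·H)·P̄ = [656/75 236/75; 236/75 116/75]
step 1: x̄ = F·x = [-443/25, -378/25]
step 1: P̄ = F·P·Fᵀ + Q = [7511/75 6056/75; 6056/75 5276/75]
step 1: y = z − H·x̄ = [716/25]
step 1: S = H·P̄·Hᵀ + R = [18959/75]
step 1: K = P̄·Hᵀ·S⁻¹ = [10657/18959; 9772/18959]
step 1: x' = x̄ + K·y = [-30737/18959, -6790/18959]
step 1: P' = (I − K·H)·P̄ = [384392/18959 142340/18959; 142340/18959 60476/18959]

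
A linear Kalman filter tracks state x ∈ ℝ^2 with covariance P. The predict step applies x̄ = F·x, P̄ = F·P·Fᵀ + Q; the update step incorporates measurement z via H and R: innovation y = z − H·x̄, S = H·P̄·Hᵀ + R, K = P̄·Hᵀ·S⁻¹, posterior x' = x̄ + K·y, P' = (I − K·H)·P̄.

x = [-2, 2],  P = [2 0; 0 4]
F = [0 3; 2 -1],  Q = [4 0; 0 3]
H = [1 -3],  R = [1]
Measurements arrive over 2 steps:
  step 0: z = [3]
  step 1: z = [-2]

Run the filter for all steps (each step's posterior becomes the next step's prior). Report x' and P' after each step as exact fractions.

step 0: x' = [-27/62, -291/248], P' = [518/31 339/62; 339/62 471/248]
step 1: x' = [-76339/19111, -25311/38222], P' = [178160/19111 121263/38222; 121263/38222 22742/19111]

step 0: x̄ = F·x = [6, -6]
step 0: P̄ = F·P·Fᵀ + Q = [40 -12; -12 15]
step 0: y = z − H·x̄ = [-21]
step 0: S = H·P̄·Hᵀ + R = [248]
step 0: K = P̄·Hᵀ·S⁻¹ = [19/62; -57/248]
step 0: x' = x̄ + K·y = [-27/62, -291/248]
step 0: P' = (I − K·H)·P̄ = [518/31 339/62; 339/62 471/248]
step 1: x̄ = F·x = [-873/248, 75/248]
step 1: P̄ = F·P·Fᵀ + Q = [5231/248 6723/248; 6723/248 12367/248]
step 1: y = z − H·x̄ = [301/124]
step 1: S = H·P̄·Hᵀ + R = [19111/62]
step 1: K = P̄·Hᵀ·S⁻¹ = [-7469/38222; -15189/38222]
step 1: x' = x̄ + K·y = [-76339/19111, -25311/38222]
step 1: P' = (I − K·H)·P̄ = [178160/19111 121263/38222; 121263/38222 22742/19111]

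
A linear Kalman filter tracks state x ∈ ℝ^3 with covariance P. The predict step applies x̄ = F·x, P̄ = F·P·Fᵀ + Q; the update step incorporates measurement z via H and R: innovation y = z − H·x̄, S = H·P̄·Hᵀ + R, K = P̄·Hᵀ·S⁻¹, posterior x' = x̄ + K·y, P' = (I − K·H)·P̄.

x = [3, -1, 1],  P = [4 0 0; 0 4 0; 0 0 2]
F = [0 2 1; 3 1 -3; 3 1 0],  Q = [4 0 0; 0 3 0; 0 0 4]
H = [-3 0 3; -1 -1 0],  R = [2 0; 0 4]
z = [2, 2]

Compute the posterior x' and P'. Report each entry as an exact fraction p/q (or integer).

x̄ = F·x = [-1, 5, 8]
P̄ = F·P·Fᵀ + Q = [22 2 8; 2 61 40; 8 40 44]
y = z − H·x̄ = [-25, 6]
S = H·P̄·Hᵀ + R = [452 -72; -72 91]
K = P̄·Hᵀ·S⁻¹ = [-2775/17974 -3468/8987; 2919/17974 -5067/8987; 1593/8987 -3480/8987]
x' = x̄ + K·y = [515/946, -2311/946, 589/473]
P' = (I − K·H)·P̄ = [56207/8987 -42335/8987 55282/8987; -42335/8987 62603/8987 -41362/8987; 55282/8987 -41362/8987 56344/8987]

x' = [515/946, -2311/946, 589/473]
P' = [56207/8987 -42335/8987 55282/8987; -42335/8987 62603/8987 -41362/8987; 55282/8987 -41362/8987 56344/8987]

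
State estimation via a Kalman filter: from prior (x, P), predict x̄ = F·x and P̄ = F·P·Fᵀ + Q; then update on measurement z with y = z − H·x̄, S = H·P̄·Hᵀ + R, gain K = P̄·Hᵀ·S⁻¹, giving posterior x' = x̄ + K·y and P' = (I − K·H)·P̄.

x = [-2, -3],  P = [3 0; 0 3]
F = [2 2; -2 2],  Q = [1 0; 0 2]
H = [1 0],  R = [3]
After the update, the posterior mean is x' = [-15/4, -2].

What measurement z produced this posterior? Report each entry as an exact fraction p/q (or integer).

x̄ = F·x = [-10, -2]
P̄ = F·P·Fᵀ + Q = [25 0; 0 26]
S = H·P̄·Hᵀ + R = [28]
K = P̄·Hᵀ·S⁻¹ = [25/28; 0]
x' − x̄ = [25/4, 0] = K·y
y = (KᵀK)⁻¹·Kᵀ·(x' − x̄) = [7]
z = y + H·x̄ = [7] + [-10] = [-3]

z = [-3]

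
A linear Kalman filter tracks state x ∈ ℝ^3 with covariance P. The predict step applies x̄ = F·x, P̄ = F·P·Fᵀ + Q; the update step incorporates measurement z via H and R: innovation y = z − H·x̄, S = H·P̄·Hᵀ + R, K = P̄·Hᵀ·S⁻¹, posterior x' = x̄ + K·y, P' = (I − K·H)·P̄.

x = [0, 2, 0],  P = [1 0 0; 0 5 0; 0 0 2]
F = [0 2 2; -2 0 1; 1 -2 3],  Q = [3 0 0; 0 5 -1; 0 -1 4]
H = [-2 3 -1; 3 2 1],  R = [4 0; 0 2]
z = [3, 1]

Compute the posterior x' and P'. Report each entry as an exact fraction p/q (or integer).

x' = [11531/6920, 3059/6920, -6733/1384]
P' = [84853/13840 -17123/13840 -42883/2768; -17123/13840 6693/13840 8453/2768; -42883/2768 8453/2768 111993/2768]

x̄ = F·x = [4, 0, -4]
P̄ = F·P·Fᵀ + Q = [31 4 -8; 4 11 3; -8 3 43]
y = z − H·x̄ = [7, -7]
S = H·P̄·Hᵀ + R = [172 -100; -100 380]
K = P̄·Hᵀ·S⁻¹ = [-333/2768 2949/13840; 603/2768 2141/13840; -217/2768 125/2768]
x' = x̄ + K·y = [11531/6920, 3059/6920, -6733/1384]
P' = (I − K·H)·P̄ = [84853/13840 -17123/13840 -42883/2768; -17123/13840 6693/13840 8453/2768; -42883/2768 8453/2768 111993/2768]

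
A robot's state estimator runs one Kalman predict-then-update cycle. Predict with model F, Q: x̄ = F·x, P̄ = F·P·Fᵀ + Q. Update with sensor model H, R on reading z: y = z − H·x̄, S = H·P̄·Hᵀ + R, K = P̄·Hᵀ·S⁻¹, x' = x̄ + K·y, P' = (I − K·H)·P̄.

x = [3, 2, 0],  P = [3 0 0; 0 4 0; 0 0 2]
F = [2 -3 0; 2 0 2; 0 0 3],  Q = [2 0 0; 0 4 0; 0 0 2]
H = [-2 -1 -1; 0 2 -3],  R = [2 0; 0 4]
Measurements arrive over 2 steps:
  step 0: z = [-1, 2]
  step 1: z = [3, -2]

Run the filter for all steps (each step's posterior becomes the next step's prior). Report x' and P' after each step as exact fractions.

step 0: x' = [-7670/2667, 4019/889, 6005/2667], P' = [23342/2667 -8888/889 -18188/2667; -8888/889 10902/889 7202/889; -18188/2667 7202/889 15422/2667]
step 1: x' = [-16828625/7847196, 175811/560514, 1049477/1307866], P' = [84669401/19617990 -6304979/1401285 -2101205/653933; -6304979/1401285 7652794/1401285 338838/93419; -2101205/653933 338838/93419 1851226/653933]

step 0: x̄ = F·x = [0, 6, 0]
step 0: P̄ = F·P·Fᵀ + Q = [50 12 0; 12 24 12; 0 12 20]
step 0: y = z − H·x̄ = [5, -10]
step 0: S = H·P̄·Hᵀ + R = [318 -24; -24 136]
step 0: K = P̄·Hᵀ·S⁻¹ = [-916/2667 103/889; -164/889 99/1778; -326/2667 -509/1778]
step 0: x' = x̄ + K·y = [-7670/2667, 4019/889, 6005/2667]
step 0: P' = (I − K·H)·P̄ = [23342/2667 -8888/889 -18188/2667; -8888/889 10902/889 7202/889; -18188/2667 7202/889 15422/2667]
step 1: x̄ = F·x = [-51511/2667, -1110/889, 6005/889]
step 1: P̄ = F·P·Fᵀ + Q = [713024/2667 16988/889 -101194/889; 16988/889 6740/889 -5532/889; -101194/889 -5532/889 48044/889]
step 1: y = z − H·x̄ = [-80336/2667, 18457/889]
step 1: S = H·P̄·Hᵀ + R = [1978118/2667 -549996/889; -549996/889 529296/889]
step 1: K = P̄·Hᵀ·S⁻¹ = [-3005491/6539330 6284519/39235980; -20901/467095 28939/2802570; -10341/653933 -404973/1307866]
step 1: x' = x̄ + K·y = [-16828625/7847196, 175811/560514, 1049477/1307866]
step 1: P' = (I − K·H)·P̄ = [84669401/19617990 -6304979/1401285 -2101205/653933; -6304979/1401285 7652794/1401285 338838/93419; -2101205/653933 338838/93419 1851226/653933]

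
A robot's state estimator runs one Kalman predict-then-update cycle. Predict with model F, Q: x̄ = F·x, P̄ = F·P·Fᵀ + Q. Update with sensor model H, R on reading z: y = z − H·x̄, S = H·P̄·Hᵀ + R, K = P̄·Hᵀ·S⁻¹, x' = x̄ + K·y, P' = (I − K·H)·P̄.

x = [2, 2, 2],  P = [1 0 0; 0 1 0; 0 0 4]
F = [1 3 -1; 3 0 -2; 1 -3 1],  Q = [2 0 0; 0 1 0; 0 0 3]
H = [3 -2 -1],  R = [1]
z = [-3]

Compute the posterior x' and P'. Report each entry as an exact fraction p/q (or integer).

x' = [197/93, 319/93, 445/186]
P' = [766/93 1289/93 -299/93; 1289/93 2320/93 -766/93; -299/93 -766/93 1313/186]

x̄ = F·x = [6, 2, -2]
P̄ = F·P·Fᵀ + Q = [16 11 -12; 11 26 -5; -12 -5 17]
y = z − H·x̄ = [-19]
S = H·P̄·Hᵀ + R = [186]
K = P̄·Hᵀ·S⁻¹ = [19/93; -7/93; -43/186]
x' = x̄ + K·y = [197/93, 319/93, 445/186]
P' = (I − K·H)·P̄ = [766/93 1289/93 -299/93; 1289/93 2320/93 -766/93; -299/93 -766/93 1313/186]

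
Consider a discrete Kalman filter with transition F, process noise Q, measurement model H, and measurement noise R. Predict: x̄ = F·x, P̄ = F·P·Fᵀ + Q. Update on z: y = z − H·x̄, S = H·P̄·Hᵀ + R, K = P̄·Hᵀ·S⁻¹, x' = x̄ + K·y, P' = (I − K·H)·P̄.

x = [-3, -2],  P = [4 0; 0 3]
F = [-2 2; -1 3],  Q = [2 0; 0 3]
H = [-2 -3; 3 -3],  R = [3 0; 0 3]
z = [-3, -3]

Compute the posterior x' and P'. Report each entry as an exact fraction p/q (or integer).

x' = [862/8883, 24917/26649]
P' = [698/2961 370/8883; 370/8883 4574/26649]

x̄ = F·x = [2, -3]
P̄ = F·P·Fᵀ + Q = [30 26; 26 34]
y = z − H·x̄ = [-8, -18]
S = H·P̄·Hᵀ + R = [741 48; 48 111]
K = P̄·Hᵀ·S⁻¹ = [-1766/8883 1724/8883; -5314/26649 -3464/26649]
x' = x̄ + K·y = [862/8883, 24917/26649]
P' = (I − K·H)·P̄ = [698/2961 370/8883; 370/8883 4574/26649]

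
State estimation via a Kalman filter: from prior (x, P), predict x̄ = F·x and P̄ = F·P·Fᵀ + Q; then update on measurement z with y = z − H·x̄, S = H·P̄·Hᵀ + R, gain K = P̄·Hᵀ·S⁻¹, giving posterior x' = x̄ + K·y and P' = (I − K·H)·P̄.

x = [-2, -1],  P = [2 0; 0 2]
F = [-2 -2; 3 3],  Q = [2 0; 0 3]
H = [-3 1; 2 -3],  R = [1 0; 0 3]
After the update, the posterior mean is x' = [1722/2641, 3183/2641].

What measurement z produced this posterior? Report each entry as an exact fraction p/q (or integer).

x̄ = F·x = [6, -9]
P̄ = F·P·Fᵀ + Q = [18 -24; -24 39]
S = H·P̄·Hᵀ + R = [346 -489; -489 714]
K = P̄·Hᵀ·S⁻¹ = [-960/2641 -258/2641; -477/2641 -937/2641]
x' − x̄ = [-14124/2641, 26952/2641] = K·y
y = (KᵀK)⁻¹·Kᵀ·(x' − x̄) = [26, -42]
z = y + H·x̄ = [26, -42] + [-27, 39] = [-1, -3]

z = [-1, -3]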